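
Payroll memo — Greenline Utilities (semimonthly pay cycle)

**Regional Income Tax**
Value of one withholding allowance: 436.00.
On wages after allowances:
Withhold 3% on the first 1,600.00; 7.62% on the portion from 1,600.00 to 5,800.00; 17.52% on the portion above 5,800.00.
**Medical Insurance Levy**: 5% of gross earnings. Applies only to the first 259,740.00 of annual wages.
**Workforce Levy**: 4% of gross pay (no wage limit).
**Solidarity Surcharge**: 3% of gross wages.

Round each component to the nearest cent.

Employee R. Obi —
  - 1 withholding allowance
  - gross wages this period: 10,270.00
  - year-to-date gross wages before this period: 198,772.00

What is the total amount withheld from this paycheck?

Regional Income Tax: taxable = 10,270.00 − 1×436.00 = 9,834.00
  368.04 + 17.52% × (9,834.00 − 5,800.00) = 368.04 + 17.52% × 4,034.00 = 1,074.80
Medical Insurance Levy: 5% × 10,270.00 = 513.50
Workforce Levy: 4% × 10,270.00 = 410.80
Solidarity Surcharge: 3% × 10,270.00 = 308.10
Total: 1,074.80 + 513.50 + 410.80 + 308.10 = 2,307.20

2,307.20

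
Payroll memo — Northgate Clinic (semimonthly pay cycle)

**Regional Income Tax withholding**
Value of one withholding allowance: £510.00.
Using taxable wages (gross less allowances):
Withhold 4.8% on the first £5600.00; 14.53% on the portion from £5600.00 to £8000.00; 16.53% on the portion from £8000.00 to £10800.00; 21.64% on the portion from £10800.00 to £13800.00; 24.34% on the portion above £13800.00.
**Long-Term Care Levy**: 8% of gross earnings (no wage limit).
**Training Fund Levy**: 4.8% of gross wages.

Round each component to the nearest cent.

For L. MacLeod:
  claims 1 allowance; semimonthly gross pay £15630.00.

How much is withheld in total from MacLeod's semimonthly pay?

£4051.49

Regional Income Tax: taxable = £15630.00 − 1×£510.00 = £15120.00
  £1729.56 + 24.34% × (£15120.00 − £13800.00) = £1729.56 + 24.34% × £1320.00 = £2050.85
Long-Term Care Levy: 8% × £15630.00 = £1250.40
Training Fund Levy: 4.8% × £15630.00 = £750.24
Total: £2050.85 + £1250.40 + £750.24 = £4051.49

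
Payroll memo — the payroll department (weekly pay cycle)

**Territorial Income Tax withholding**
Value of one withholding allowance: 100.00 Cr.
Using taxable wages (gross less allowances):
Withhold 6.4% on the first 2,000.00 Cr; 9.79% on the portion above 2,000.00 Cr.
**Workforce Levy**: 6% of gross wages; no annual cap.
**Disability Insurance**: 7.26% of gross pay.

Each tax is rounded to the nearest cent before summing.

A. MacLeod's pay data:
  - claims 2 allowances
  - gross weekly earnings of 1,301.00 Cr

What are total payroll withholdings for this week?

242.97 Cr

Territorial Income Tax: taxable = 1,301.00 Cr − 2×100.00 Cr = 1,101.00 Cr
  6.4% × 1,101.00 Cr = 70.46 Cr
Workforce Levy: 6% × 1,301.00 Cr = 78.06 Cr
Disability Insurance: 7.26% × 1,301.00 Cr = 94.45 Cr
Total: 70.46 Cr + 78.06 Cr + 94.45 Cr = 242.97 Cr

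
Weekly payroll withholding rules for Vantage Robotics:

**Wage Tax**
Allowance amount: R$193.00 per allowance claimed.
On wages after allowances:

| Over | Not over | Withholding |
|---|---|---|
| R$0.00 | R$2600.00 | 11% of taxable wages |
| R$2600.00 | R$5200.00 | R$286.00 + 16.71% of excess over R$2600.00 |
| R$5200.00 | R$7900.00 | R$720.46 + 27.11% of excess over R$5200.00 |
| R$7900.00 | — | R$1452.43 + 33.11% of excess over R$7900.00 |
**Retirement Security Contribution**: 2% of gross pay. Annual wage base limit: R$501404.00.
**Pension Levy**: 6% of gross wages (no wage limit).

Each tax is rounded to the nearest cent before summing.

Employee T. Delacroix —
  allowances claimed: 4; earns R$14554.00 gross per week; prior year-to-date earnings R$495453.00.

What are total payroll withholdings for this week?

Wage Tax: taxable = R$14554.00 − 4×R$193.00 = R$13782.00
  R$1452.43 + 33.11% × (R$13782.00 − R$7900.00) = R$1452.43 + 33.11% × R$5882.00 = R$3399.96
Retirement Security Contribution: cap R$501404.00 − YTD R$495453.00 = R$5951.00 subject; 2% × R$5951.00 = R$119.02
Pension Levy: 6% × R$14554.00 = R$873.24
Total: R$3399.96 + R$119.02 + R$873.24 = R$4392.22

R$4392.22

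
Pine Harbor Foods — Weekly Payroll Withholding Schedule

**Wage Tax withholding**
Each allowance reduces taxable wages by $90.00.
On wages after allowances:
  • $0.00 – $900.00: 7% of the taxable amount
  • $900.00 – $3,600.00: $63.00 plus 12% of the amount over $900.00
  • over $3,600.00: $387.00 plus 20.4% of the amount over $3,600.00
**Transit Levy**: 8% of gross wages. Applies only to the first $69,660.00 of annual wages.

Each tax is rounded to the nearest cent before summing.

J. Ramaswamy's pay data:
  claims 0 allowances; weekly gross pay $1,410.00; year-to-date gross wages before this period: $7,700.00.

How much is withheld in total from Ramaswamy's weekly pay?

Wage Tax: taxable = $1,410.00
  $63.00 + 12% × ($1,410.00 − $900.00) = $63.00 + 12% × $510.00 = $124.20
Transit Levy: 8% × $1,410.00 = $112.80
Total: $124.20 + $112.80 = $237.00

$237.00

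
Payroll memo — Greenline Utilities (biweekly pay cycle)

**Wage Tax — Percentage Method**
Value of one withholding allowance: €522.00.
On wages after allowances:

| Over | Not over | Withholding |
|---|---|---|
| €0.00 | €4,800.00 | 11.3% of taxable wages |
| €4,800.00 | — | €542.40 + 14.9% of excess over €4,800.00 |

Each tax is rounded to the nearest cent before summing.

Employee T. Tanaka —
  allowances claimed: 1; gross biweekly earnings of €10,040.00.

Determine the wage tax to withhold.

Wage Tax: taxable = €10,040.00 − 1×€522.00 = €9,518.00
  €542.40 + 14.9% × (€9,518.00 − €4,800.00) = €542.40 + 14.9% × €4,718.00 = €1,245.38

€1,245.38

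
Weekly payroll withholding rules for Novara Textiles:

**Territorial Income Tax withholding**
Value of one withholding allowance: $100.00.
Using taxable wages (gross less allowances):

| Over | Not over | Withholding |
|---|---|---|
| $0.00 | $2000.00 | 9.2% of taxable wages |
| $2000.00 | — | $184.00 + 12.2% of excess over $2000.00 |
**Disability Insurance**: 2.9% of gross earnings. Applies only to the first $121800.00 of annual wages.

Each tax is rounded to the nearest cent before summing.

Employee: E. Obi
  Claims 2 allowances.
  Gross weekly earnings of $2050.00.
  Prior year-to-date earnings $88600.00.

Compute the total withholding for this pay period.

$229.65

Territorial Income Tax: taxable = $2050.00 − 2×$100.00 = $1850.00
  9.2% × $1850.00 = $170.20
Disability Insurance: 2.9% × $2050.00 = $59.45
Total: $170.20 + $59.45 = $229.65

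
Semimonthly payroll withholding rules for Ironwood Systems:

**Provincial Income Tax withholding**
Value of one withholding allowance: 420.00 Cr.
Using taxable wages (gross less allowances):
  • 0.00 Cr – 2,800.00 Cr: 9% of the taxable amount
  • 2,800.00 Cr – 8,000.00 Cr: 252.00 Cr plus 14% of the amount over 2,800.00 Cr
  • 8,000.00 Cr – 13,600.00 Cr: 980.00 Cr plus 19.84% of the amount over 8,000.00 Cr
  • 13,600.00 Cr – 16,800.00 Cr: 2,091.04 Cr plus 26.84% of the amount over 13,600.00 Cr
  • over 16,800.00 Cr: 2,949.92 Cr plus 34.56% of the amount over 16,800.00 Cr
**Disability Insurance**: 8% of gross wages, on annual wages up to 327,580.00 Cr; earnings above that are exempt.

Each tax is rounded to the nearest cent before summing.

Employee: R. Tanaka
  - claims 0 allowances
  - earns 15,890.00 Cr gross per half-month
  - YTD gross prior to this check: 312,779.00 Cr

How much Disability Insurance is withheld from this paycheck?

1,184.08 Cr

Disability Insurance: cap 327,580.00 Cr − YTD 312,779.00 Cr = 14,801.00 Cr subject; 8% × 14,801.00 Cr = 1,184.08 Cr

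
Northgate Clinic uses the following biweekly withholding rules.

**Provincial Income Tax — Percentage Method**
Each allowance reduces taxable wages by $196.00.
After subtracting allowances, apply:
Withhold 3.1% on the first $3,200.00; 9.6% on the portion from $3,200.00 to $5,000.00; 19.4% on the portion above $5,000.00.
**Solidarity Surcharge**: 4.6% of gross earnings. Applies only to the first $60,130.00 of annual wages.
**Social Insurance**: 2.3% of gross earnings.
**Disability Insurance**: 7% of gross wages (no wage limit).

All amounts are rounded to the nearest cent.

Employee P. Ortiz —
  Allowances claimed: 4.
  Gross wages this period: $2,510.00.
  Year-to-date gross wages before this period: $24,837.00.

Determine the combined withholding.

$402.40

Provincial Income Tax: taxable = $2,510.00 − 4×$196.00 = $1,726.00
  3.1% × $1,726.00 = $53.51
Solidarity Surcharge: 4.6% × $2,510.00 = $115.46
Social Insurance: 2.3% × $2,510.00 = $57.73
Disability Insurance: 7% × $2,510.00 = $175.70
Total: $53.51 + $115.46 + $57.73 + $175.70 = $402.40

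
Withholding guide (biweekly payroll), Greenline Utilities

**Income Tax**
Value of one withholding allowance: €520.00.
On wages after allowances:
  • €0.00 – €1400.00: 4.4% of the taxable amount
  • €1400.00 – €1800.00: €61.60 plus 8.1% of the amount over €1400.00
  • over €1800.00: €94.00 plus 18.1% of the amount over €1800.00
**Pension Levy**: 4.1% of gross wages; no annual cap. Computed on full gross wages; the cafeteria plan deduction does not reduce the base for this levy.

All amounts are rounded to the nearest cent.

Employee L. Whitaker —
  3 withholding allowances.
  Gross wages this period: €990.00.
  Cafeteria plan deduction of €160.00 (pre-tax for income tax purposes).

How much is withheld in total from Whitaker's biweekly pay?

Income Tax: taxable = €990.00 − €160.00 − 3×€520.00 = €-730.00
  Taxable ≤ 0 → €0.00
Pension Levy: 4.1% × €990.00 = €40.59
Total: €0.00 + €40.59 = €40.59

€40.59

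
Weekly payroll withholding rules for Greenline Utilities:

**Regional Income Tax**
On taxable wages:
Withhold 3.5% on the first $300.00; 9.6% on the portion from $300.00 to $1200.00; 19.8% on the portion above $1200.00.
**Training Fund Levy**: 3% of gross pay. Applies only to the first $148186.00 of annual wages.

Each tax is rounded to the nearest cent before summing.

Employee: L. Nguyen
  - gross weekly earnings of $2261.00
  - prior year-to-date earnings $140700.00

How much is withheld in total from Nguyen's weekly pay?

Regional Income Tax: taxable = $2261.00
  $96.90 + 19.8% × ($2261.00 − $1200.00) = $96.90 + 19.8% × $1061.00 = $306.98
Training Fund Levy: 3% × $2261.00 = $67.83
Total: $306.98 + $67.83 = $374.81

$374.81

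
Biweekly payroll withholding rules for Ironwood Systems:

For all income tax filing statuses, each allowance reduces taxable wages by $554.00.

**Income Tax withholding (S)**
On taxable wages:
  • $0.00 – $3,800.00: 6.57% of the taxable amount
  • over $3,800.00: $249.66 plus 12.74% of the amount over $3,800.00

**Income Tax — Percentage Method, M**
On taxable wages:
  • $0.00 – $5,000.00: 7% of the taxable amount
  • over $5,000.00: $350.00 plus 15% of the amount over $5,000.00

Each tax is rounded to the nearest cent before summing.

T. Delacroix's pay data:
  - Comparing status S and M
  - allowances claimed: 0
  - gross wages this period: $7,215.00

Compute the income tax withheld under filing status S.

$684.73

Income Tax (S): taxable = $7,215.00
  $249.66 + 12.74% × ($7,215.00 − $3,800.00) = $249.66 + 12.74% × $3,415.00 = $684.73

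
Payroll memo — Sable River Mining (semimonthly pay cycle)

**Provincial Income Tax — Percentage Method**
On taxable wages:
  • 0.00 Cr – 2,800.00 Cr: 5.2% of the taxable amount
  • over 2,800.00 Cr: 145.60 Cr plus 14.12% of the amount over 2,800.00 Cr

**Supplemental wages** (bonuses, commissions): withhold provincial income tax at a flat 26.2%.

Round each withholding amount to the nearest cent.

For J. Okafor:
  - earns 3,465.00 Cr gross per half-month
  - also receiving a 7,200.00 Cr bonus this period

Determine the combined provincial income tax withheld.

Provincial Income Tax: taxable = 3,465.00 Cr
  145.60 Cr + 14.12% × (3,465.00 Cr − 2,800.00 Cr) = 145.60 Cr + 14.12% × 665.00 Cr = 239.50 Cr
Supplemental (26.2% flat on bonus): 26.2% × 7,200.00 Cr = 1,886.40 Cr
Total provincial income tax: 239.50 Cr + 1,886.40 Cr = 2,125.90 Cr

2,125.90 Cr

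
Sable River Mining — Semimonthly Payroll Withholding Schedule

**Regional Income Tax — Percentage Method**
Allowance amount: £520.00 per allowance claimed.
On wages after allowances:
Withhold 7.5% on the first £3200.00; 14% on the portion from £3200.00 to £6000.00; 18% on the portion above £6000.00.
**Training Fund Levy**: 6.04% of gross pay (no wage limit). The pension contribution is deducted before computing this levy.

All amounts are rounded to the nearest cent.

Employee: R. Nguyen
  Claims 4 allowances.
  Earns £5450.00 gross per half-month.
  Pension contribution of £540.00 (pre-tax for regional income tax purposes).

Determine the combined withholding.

Regional Income Tax: taxable = £5450.00 − £540.00 − 4×£520.00 = £2830.00
  7.5% × £2830.00 = £212.25
Training Fund Levy: 6.04% × £4910.00 = £296.56
Total: £212.25 + £296.56 = £508.81

£508.81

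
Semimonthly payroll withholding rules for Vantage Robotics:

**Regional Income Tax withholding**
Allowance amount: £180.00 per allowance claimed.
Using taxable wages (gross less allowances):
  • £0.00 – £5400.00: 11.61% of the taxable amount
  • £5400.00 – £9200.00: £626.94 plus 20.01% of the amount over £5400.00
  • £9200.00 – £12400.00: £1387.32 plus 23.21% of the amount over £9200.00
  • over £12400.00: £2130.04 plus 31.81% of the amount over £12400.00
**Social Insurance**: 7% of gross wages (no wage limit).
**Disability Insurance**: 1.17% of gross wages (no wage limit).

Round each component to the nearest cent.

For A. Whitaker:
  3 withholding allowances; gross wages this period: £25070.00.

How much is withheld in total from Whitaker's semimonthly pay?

Regional Income Tax: taxable = £25070.00 − 3×£180.00 = £24530.00
  £2130.04 + 31.81% × (£24530.00 − £12400.00) = £2130.04 + 31.81% × £12130.00 = £5988.59
Social Insurance: 7% × £25070.00 = £1754.90
Disability Insurance: 1.17% × £25070.00 = £293.32
Total: £5988.59 + £1754.90 + £293.32 = £8036.81

£8036.81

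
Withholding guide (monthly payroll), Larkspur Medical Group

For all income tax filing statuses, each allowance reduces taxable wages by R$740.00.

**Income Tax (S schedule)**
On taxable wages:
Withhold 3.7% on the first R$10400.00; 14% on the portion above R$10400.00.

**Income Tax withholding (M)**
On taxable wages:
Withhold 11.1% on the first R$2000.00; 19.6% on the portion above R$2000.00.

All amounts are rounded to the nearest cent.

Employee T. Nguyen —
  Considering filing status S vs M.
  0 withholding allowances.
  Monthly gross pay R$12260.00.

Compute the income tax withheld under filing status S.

R$645.20

Income Tax (S): taxable = R$12260.00
  R$384.80 + 14% × (R$12260.00 − R$10400.00) = R$384.80 + 14% × R$1860.00 = R$645.20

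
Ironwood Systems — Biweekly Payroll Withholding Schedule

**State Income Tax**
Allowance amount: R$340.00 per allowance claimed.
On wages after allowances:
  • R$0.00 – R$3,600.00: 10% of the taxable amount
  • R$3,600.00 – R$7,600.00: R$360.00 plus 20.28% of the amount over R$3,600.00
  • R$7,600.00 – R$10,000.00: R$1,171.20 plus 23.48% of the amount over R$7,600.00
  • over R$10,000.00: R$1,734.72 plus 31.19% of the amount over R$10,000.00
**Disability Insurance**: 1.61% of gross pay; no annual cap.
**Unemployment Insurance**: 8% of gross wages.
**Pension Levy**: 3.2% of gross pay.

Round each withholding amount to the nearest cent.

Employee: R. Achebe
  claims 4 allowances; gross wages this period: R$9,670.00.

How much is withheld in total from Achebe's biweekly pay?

R$2,576.64

State Income Tax: taxable = R$9,670.00 − 4×R$340.00 = R$8,310.00
  R$1,171.20 + 23.48% × (R$8,310.00 − R$7,600.00) = R$1,171.20 + 23.48% × R$710.00 = R$1,337.91
Disability Insurance: 1.61% × R$9,670.00 = R$155.69
Unemployment Insurance: 8% × R$9,670.00 = R$773.60
Pension Levy: 3.2% × R$9,670.00 = R$309.44
Total: R$1,337.91 + R$155.69 + R$773.60 + R$309.44 = R$2,576.64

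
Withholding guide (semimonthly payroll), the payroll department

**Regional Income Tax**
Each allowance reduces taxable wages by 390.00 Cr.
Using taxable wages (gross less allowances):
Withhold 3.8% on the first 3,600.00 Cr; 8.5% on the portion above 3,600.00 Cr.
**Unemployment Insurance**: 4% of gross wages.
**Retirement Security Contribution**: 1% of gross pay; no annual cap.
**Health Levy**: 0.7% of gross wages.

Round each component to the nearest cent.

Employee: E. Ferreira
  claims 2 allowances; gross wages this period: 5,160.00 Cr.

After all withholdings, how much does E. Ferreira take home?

Regional Income Tax: taxable = 5,160.00 Cr − 2×390.00 Cr = 4,380.00 Cr
  136.80 Cr + 8.5% × (4,380.00 Cr − 3,600.00 Cr) = 136.80 Cr + 8.5% × 780.00 Cr = 203.10 Cr
Unemployment Insurance: 4% × 5,160.00 Cr = 206.40 Cr
Retirement Security Contribution: 1% × 5,160.00 Cr = 51.60 Cr
Health Levy: 0.7% × 5,160.00 Cr = 36.12 Cr
Total withheld: 203.10 Cr + 206.40 Cr + 51.60 Cr + 36.12 Cr = 497.22 Cr
Net pay: 5,160.00 Cr − 497.22 Cr = 4,662.78 Cr

4,662.78 Cr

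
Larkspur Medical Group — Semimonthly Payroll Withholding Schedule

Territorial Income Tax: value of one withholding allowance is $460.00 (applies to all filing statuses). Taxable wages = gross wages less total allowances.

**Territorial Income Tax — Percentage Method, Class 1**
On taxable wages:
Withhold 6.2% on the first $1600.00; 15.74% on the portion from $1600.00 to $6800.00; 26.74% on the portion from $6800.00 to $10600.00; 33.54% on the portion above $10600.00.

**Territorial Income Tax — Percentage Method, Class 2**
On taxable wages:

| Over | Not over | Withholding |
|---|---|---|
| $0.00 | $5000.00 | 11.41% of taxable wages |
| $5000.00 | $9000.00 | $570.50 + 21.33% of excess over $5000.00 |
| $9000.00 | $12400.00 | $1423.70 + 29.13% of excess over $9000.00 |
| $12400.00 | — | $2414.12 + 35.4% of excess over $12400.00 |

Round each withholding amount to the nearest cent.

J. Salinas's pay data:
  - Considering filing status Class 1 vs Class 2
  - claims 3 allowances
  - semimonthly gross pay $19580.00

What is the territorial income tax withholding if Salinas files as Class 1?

$4482.84

Territorial Income Tax (Class 1): taxable = $19580.00 − 3×$460.00 = $18200.00
  $1933.80 + 33.54% × ($18200.00 − $10600.00) = $1933.80 + 33.54% × $7600.00 = $4482.84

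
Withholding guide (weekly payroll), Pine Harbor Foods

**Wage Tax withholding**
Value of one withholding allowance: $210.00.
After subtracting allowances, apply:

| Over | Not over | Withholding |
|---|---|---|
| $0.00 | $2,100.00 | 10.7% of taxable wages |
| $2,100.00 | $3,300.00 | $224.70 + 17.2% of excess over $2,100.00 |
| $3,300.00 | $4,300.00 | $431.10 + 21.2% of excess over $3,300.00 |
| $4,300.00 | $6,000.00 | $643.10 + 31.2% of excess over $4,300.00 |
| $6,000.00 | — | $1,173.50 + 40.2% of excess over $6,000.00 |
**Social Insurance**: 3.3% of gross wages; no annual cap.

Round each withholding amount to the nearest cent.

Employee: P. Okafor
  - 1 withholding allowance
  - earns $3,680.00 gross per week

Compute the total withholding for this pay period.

Wage Tax: taxable = $3,680.00 − 1×$210.00 = $3,470.00
  $431.10 + 21.2% × ($3,470.00 − $3,300.00) = $431.10 + 21.2% × $170.00 = $467.14
Social Insurance: 3.3% × $3,680.00 = $121.44
Total: $467.14 + $121.44 = $588.58

$588.58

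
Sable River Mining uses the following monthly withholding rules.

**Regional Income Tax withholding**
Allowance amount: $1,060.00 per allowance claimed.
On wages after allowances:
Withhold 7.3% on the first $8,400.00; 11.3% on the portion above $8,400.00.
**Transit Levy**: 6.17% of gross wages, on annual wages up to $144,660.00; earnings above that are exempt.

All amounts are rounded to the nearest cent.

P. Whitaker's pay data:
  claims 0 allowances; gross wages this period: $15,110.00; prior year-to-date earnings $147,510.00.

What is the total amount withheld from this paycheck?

$1,371.43

Regional Income Tax: taxable = $15,110.00
  $613.20 + 11.3% × ($15,110.00 − $8,400.00) = $613.20 + 11.3% × $6,710.00 = $1,371.43
Transit Levy: YTD $147,510.00 ≥ cap $144,660.00 → $0.00
Total: $1,371.43 + $0.00 = $1,371.43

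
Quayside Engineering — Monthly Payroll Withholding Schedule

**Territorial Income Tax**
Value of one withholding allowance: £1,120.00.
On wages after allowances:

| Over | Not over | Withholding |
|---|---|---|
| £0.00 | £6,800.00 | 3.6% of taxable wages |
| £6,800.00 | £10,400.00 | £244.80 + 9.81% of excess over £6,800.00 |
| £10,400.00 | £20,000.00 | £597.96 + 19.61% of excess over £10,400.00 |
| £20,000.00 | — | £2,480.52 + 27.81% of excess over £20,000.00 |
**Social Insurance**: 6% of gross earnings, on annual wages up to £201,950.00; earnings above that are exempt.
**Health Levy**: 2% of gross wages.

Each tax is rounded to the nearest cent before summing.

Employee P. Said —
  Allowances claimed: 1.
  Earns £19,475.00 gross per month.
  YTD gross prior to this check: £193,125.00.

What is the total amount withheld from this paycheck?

£3,076.94

Territorial Income Tax: taxable = £19,475.00 − 1×£1,120.00 = £18,355.00
  £597.96 + 19.61% × (£18,355.00 − £10,400.00) = £597.96 + 19.61% × £7,955.00 = £2,157.94
Social Insurance: cap £201,950.00 − YTD £193,125.00 = £8,825.00 subject; 6% × £8,825.00 = £529.50
Health Levy: 2% × £19,475.00 = £389.50
Total: £2,157.94 + £529.50 + £389.50 = £3,076.94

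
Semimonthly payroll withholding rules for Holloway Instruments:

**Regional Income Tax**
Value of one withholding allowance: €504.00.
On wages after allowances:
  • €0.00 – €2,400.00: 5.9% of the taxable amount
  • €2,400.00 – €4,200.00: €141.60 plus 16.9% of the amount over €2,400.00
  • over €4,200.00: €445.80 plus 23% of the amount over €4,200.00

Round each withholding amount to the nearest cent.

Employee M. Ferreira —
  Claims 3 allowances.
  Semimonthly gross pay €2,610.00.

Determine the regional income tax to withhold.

Regional Income Tax: taxable = €2,610.00 − 3×€504.00 = €1,098.00
  5.9% × €1,098.00 = €64.78

€64.78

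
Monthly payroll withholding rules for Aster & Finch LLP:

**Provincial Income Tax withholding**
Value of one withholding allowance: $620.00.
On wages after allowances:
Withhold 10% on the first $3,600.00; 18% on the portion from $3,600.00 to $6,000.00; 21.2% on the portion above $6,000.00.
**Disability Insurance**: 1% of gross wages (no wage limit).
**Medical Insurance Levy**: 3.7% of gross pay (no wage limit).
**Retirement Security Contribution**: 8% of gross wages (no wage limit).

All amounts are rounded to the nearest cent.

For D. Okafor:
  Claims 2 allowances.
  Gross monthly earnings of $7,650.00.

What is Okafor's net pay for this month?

Provincial Income Tax: taxable = $7,650.00 − 2×$620.00 = $6,410.00
  $792.00 + 21.2% × ($6,410.00 − $6,000.00) = $792.00 + 21.2% × $410.00 = $878.92
Disability Insurance: 1% × $7,650.00 = $76.50
Medical Insurance Levy: 3.7% × $7,650.00 = $283.05
Retirement Security Contribution: 8% × $7,650.00 = $612.00
Total withheld: $878.92 + $76.50 + $283.05 + $612.00 = $1,850.47
Net pay: $7,650.00 − $1,850.47 = $5,799.53

$5,799.53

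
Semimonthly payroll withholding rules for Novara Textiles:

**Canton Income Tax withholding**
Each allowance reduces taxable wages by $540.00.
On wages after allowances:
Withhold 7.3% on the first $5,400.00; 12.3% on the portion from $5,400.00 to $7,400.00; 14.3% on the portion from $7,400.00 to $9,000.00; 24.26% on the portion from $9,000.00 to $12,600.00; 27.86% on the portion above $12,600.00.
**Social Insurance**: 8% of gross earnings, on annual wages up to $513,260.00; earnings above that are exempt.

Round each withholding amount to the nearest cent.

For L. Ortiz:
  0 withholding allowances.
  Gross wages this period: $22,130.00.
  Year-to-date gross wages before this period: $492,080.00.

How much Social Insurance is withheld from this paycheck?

$1,694.40

Social Insurance: cap $513,260.00 − YTD $492,080.00 = $21,180.00 subject; 8% × $21,180.00 = $1,694.40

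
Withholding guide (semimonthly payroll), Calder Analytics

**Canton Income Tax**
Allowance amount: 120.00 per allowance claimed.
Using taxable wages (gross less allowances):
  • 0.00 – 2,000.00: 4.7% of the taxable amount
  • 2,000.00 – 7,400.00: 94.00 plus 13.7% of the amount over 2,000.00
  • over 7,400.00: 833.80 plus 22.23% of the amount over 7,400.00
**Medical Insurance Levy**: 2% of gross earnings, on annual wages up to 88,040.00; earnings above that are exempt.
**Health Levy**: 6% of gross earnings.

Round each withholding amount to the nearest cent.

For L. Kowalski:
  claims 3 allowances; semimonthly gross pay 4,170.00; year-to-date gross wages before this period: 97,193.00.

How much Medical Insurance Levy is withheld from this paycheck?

Medical Insurance Levy: YTD 97,193.00 ≥ cap 88,040.00 → 0.00

0.00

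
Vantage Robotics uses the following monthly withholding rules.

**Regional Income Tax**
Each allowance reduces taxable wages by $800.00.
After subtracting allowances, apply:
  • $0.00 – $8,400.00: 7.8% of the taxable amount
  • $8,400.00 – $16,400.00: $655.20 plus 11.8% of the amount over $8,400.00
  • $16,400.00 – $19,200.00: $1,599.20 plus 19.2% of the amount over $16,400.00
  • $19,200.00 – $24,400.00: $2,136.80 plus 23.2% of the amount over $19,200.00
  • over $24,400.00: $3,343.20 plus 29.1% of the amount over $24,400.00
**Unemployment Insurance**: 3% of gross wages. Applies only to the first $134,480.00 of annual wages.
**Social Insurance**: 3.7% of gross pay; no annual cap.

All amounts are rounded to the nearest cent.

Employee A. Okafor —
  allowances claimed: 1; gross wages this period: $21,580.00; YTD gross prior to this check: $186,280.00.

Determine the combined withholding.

Regional Income Tax: taxable = $21,580.00 − 1×$800.00 = $20,780.00
  $2,136.80 + 23.2% × ($20,780.00 − $19,200.00) = $2,136.80 + 23.2% × $1,580.00 = $2,503.36
Unemployment Insurance: YTD $186,280.00 ≥ cap $134,480.00 → $0.00
Social Insurance: 3.7% × $21,580.00 = $798.46
Total: $2,503.36 + $0.00 + $798.46 = $3,301.82

$3,301.82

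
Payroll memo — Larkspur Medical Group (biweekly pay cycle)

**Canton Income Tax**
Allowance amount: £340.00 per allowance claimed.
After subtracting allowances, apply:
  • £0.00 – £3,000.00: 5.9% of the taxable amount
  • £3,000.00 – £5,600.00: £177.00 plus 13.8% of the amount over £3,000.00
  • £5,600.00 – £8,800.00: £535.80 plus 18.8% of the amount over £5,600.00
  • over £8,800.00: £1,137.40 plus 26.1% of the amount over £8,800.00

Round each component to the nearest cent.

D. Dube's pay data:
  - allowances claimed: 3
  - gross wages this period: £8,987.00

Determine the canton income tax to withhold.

£980.80

Canton Income Tax: taxable = £8,987.00 − 3×£340.00 = £7,967.00
  £535.80 + 18.8% × (£7,967.00 − £5,600.00) = £535.80 + 18.8% × £2,367.00 = £980.80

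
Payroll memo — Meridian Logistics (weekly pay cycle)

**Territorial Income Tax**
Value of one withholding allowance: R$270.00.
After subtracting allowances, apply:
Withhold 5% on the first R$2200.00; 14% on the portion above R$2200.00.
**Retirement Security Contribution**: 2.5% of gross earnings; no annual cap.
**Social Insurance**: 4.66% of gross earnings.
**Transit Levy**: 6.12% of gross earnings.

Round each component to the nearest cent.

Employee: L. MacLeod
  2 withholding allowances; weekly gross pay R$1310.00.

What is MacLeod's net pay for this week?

R$1097.53

Territorial Income Tax: taxable = R$1310.00 − 2×R$270.00 = R$770.00
  5% × R$770.00 = R$38.50
Retirement Security Contribution: 2.5% × R$1310.00 = R$32.75
Social Insurance: 4.66% × R$1310.00 = R$61.05
Transit Levy: 6.12% × R$1310.00 = R$80.17
Total withheld: R$38.50 + R$32.75 + R$61.05 + R$80.17 = R$212.47
Net pay: R$1310.00 − R$212.47 = R$1097.53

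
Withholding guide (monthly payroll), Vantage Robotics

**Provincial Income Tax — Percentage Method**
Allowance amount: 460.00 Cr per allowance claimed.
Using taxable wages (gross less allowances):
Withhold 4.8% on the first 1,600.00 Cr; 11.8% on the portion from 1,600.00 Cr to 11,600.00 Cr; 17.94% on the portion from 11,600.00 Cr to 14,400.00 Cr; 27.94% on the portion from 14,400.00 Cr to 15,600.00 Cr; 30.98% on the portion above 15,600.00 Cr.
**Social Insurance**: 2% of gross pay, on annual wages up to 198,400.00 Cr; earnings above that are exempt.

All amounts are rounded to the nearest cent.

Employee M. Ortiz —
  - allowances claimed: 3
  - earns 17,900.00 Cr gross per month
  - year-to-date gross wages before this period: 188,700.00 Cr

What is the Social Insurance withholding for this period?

Social Insurance: cap 198,400.00 Cr − YTD 188,700.00 Cr = 9,700.00 Cr subject; 2% × 9,700.00 Cr = 194.00 Cr

194.00 Cr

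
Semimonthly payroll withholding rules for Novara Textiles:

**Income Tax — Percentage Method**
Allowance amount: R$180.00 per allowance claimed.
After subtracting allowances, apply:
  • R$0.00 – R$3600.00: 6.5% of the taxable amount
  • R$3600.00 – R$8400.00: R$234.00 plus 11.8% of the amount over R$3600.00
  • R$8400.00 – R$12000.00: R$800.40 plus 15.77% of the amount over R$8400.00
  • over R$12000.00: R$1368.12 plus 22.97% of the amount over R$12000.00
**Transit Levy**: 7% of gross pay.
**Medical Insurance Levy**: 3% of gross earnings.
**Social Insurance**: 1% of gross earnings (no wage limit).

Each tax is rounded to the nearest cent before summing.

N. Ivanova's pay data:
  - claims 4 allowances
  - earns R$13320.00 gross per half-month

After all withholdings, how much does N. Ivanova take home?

R$10348.86

Income Tax: taxable = R$13320.00 − 4×R$180.00 = R$12600.00
  R$1368.12 + 22.97% × (R$12600.00 − R$12000.00) = R$1368.12 + 22.97% × R$600.00 = R$1505.94
Transit Levy: 7% × R$13320.00 = R$932.40
Medical Insurance Levy: 3% × R$13320.00 = R$399.60
Social Insurance: 1% × R$13320.00 = R$133.20
Total withheld: R$1505.94 + R$932.40 + R$399.60 + R$133.20 = R$2971.14
Net pay: R$13320.00 − R$2971.14 = R$10348.86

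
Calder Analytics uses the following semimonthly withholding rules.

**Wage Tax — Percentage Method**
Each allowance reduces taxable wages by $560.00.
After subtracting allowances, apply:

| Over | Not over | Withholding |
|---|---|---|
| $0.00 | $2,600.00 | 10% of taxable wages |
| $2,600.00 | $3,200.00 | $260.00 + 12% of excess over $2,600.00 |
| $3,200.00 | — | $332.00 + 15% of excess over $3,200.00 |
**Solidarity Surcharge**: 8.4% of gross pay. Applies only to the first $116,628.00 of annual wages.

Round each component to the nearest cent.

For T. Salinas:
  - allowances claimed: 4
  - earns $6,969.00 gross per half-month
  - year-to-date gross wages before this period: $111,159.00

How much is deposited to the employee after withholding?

Wage Tax: taxable = $6,969.00 − 4×$560.00 = $4,729.00
  $332.00 + 15% × ($4,729.00 − $3,200.00) = $332.00 + 15% × $1,529.00 = $561.35
Solidarity Surcharge: cap $116,628.00 − YTD $111,159.00 = $5,469.00 subject; 8.4% × $5,469.00 = $459.40
Total withheld: $561.35 + $459.40 = $1,020.75
Net pay: $6,969.00 − $1,020.75 = $5,948.25

$5,948.25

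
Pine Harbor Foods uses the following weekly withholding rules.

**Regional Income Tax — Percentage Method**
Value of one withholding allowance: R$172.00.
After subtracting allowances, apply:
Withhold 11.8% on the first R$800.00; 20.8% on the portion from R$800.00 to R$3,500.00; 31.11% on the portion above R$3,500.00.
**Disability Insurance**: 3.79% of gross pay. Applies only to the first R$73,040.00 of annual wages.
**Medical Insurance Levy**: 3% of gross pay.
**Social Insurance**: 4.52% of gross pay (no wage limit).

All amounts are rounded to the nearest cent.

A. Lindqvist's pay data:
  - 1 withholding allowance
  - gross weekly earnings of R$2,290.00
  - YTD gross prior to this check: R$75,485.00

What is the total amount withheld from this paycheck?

Regional Income Tax: taxable = R$2,290.00 − 1×R$172.00 = R$2,118.00
  R$94.40 + 20.8% × (R$2,118.00 − R$800.00) = R$94.40 + 20.8% × R$1,318.00 = R$368.54
Disability Insurance: YTD R$75,485.00 ≥ cap R$73,040.00 → R$0.00
Medical Insurance Levy: 3% × R$2,290.00 = R$68.70
Social Insurance: 4.52% × R$2,290.00 = R$103.51
Total: R$368.54 + R$0.00 + R$68.70 + R$103.51 = R$540.75

R$540.75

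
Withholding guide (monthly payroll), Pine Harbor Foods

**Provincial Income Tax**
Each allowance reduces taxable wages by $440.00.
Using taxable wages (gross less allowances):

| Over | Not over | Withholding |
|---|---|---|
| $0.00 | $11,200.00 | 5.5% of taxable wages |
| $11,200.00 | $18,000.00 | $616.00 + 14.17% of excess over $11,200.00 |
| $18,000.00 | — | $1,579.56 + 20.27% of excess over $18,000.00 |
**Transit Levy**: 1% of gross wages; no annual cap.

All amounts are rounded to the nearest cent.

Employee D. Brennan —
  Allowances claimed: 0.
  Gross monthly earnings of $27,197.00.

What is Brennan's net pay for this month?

$23,481.24

Provincial Income Tax: taxable = $27,197.00
  $1,579.56 + 20.27% × ($27,197.00 − $18,000.00) = $1,579.56 + 20.27% × $9,197.00 = $3,443.79
Transit Levy: 1% × $27,197.00 = $271.97
Total withheld: $3,443.79 + $271.97 = $3,715.76
Net pay: $27,197.00 − $3,715.76 = $23,481.24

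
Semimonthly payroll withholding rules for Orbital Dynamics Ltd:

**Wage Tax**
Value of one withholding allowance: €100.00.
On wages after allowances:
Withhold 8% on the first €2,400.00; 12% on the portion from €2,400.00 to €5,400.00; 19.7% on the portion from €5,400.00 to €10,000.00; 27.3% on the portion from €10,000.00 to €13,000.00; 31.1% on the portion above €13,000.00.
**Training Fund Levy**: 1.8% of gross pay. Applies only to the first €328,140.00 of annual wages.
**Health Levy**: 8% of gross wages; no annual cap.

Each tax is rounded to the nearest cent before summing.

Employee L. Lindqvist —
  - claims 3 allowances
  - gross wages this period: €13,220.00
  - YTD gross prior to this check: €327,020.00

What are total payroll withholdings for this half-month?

€3,333.12

Wage Tax: taxable = €13,220.00 − 3×€100.00 = €12,920.00
  €1,458.20 + 27.3% × (€12,920.00 − €10,000.00) = €1,458.20 + 27.3% × €2,920.00 = €2,255.36
Training Fund Levy: cap €328,140.00 − YTD €327,020.00 = €1,120.00 subject; 1.8% × €1,120.00 = €20.16
Health Levy: 8% × €13,220.00 = €1,057.60
Total: €2,255.36 + €20.16 + €1,057.60 = €3,333.12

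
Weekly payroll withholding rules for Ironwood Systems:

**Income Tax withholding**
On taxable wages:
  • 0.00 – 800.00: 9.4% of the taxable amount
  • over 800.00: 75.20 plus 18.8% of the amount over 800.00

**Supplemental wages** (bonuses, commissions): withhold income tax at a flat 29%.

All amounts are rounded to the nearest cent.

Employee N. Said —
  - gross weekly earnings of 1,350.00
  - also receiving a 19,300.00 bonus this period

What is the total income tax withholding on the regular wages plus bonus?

5,775.60

Income Tax: taxable = 1,350.00
  75.20 + 18.8% × (1,350.00 − 800.00) = 75.20 + 18.8% × 550.00 = 178.60
Supplemental (29% flat on bonus): 29% × 19,300.00 = 5,597.00
Total income tax: 178.60 + 5,597.00 = 5,775.60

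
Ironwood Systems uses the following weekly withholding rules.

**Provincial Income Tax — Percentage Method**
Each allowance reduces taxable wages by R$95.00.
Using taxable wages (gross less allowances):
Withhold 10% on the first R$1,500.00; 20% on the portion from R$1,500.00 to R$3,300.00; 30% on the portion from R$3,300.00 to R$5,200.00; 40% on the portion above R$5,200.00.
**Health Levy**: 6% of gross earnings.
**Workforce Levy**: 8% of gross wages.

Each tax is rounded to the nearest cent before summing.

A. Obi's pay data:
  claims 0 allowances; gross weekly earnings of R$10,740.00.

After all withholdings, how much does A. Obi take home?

Provincial Income Tax: taxable = R$10,740.00
  R$1,080.00 + 40% × (R$10,740.00 − R$5,200.00) = R$1,080.00 + 40% × R$5,540.00 = R$3,296.00
Health Levy: 6% × R$10,740.00 = R$644.40
Workforce Levy: 8% × R$10,740.00 = R$859.20
Total withheld: R$3,296.00 + R$644.40 + R$859.20 = R$4,799.60
Net pay: R$10,740.00 − R$4,799.60 = R$5,940.40

R$5,940.40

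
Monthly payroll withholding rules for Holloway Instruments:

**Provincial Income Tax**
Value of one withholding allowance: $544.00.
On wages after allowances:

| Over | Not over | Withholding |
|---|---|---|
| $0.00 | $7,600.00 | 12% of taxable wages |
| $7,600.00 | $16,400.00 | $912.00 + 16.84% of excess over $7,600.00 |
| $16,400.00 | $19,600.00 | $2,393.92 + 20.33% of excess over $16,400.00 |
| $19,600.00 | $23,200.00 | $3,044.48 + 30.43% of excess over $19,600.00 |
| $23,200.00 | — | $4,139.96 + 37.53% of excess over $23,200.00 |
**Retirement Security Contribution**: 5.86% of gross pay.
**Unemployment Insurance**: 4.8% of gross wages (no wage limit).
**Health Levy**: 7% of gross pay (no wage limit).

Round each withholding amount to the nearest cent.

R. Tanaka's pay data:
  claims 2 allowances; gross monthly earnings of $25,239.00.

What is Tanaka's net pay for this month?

Provincial Income Tax: taxable = $25,239.00 − 2×$544.00 = $24,151.00
  $4,139.96 + 37.53% × ($24,151.00 − $23,200.00) = $4,139.96 + 37.53% × $951.00 = $4,496.87
Retirement Security Contribution: 5.86% × $25,239.00 = $1,479.01
Unemployment Insurance: 4.8% × $25,239.00 = $1,211.47
Health Levy: 7% × $25,239.00 = $1,766.73
Total withheld: $4,496.87 + $1,479.01 + $1,211.47 + $1,766.73 = $8,954.08
Net pay: $25,239.00 − $8,954.08 = $16,284.92

$16,284.92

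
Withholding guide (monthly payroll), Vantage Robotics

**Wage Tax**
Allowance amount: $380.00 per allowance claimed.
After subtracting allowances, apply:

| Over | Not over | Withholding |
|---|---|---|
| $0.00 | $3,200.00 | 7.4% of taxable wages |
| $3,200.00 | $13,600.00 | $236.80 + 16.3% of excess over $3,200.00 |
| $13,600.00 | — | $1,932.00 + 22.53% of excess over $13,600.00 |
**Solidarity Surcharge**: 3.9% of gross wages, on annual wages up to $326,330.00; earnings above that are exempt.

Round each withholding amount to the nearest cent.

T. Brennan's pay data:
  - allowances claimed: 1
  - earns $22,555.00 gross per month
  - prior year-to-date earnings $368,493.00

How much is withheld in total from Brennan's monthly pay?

$3,863.95

Wage Tax: taxable = $22,555.00 − 1×$380.00 = $22,175.00
  $1,932.00 + 22.53% × ($22,175.00 − $13,600.00) = $1,932.00 + 22.53% × $8,575.00 = $3,863.95
Solidarity Surcharge: YTD $368,493.00 ≥ cap $326,330.00 → $0.00
Total: $3,863.95 + $0.00 = $3,863.95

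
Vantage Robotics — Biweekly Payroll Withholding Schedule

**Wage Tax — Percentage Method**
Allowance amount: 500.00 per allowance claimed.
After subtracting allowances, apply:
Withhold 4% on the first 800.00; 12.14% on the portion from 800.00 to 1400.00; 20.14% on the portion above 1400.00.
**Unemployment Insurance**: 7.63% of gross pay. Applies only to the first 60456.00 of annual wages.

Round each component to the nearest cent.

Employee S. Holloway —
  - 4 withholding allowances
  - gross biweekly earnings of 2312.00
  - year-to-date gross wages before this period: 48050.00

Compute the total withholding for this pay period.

188.89

Wage Tax: taxable = 2312.00 − 4×500.00 = 312.00
  4% × 312.00 = 12.48
Unemployment Insurance: 7.63% × 2312.00 = 176.41
Total: 12.48 + 176.41 = 188.89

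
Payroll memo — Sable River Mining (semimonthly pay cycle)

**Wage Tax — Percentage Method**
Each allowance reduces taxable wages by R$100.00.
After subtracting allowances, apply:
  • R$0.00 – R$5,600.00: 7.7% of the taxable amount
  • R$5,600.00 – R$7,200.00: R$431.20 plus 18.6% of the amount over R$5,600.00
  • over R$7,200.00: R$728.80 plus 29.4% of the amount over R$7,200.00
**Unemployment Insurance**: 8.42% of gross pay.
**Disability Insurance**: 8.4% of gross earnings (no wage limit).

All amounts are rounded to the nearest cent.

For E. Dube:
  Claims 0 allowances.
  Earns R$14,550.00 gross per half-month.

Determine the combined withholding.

Wage Tax: taxable = R$14,550.00
  R$728.80 + 29.4% × (R$14,550.00 − R$7,200.00) = R$728.80 + 29.4% × R$7,350.00 = R$2,889.70
Unemployment Insurance: 8.42% × R$14,550.00 = R$1,225.11
Disability Insurance: 8.4% × R$14,550.00 = R$1,222.20
Total: R$2,889.70 + R$1,225.11 + R$1,222.20 = R$5,337.01

R$5,337.01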